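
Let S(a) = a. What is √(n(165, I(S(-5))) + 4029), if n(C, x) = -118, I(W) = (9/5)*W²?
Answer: √3911 ≈ 62.538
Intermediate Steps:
I(W) = 9*W²/5 (I(W) = (9*(⅕))*W² = 9*W²/5)
√(n(165, I(S(-5))) + 4029) = √(-118 + 4029) = √3911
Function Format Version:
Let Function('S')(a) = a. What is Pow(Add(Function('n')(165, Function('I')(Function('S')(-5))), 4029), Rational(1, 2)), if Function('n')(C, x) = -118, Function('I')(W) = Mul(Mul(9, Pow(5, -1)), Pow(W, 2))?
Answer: Pow(3911, Rational(1, 2)) ≈ 62.538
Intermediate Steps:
Function('I')(W) = Mul(Rational(9, 5), Pow(W, 2)) (Function('I')(W) = Mul(Mul(9, Rational(1, 5)), Pow(W, 2)) = Mul(Rational(9, 5), Pow(W, 2)))
Pow(Add(Function('n')(165, Function('I')(Function('S')(-5))), 4029), Rational(1, 2)) = Pow(Add(-118, 4029), Rational(1, 2)) = Pow(3911, Rational(1, 2))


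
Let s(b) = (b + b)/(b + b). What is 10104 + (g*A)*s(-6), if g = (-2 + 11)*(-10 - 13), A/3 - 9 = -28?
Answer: 21903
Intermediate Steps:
A = -57 (A = 27 + 3*(-28) = 27 - 84 = -57)
s(b) = 1 (s(b) = (2*b)/((2*b)) = (2*b)*(1/(2*b)) = 1)
g = -207 (g = 9*(-23) = -207)
10104 + (g*A)*s(-6) = 10104 - 207*(-57)*1 = 10104 + 11799*1 = 10104 + 11799 = 21903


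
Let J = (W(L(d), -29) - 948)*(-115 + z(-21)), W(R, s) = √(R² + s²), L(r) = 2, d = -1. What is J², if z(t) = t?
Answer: 16638058304 - 455889408*√5 ≈ 1.5619e+10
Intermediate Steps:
J = 128928 - 1768*√5 (J = (√(2² + (-29)²) - 948)*(-115 - 21) = (√(4 + 841) - 948)*(-136) = (√845 - 948)*(-136) = (13*√5 - 948)*(-136) = (-948 + 13*√5)*(-136) = 128928 - 1768*√5 ≈ 1.2497e+5)
J² = (128928 - 1768*√5)²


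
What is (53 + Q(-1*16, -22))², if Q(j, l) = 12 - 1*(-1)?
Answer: 4356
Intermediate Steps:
Q(j, l) = 13 (Q(j, l) = 12 + 1 = 13)
(53 + Q(-1*16, -22))² = (53 + 13)² = 66² = 4356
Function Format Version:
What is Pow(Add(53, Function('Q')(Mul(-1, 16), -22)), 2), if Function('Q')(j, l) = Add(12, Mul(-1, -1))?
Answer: 4356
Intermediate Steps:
Function('Q')(j, l) = 13 (Function('Q')(j, l) = Add(12, 1) = 13)
Pow(Add(53, Function('Q')(Mul(-1, 16), -22)), 2) = Pow(Add(53, 13), 2) = Pow(66, 2) = 4356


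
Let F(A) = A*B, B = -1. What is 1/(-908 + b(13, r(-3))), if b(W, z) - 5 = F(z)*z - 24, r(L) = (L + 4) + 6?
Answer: -1/976 ≈ -0.0010246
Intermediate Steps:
F(A) = -A (F(A) = A*(-1) = -A)
r(L) = 10 + L (r(L) = (4 + L) + 6 = 10 + L)
b(W, z) = -19 - z**2 (b(W, z) = 5 + ((-z)*z - 24) = 5 + (-z**2 - 24) = 5 + (-24 - z**2) = -19 - z**2)
1/(-908 + b(13, r(-3))) = 1/(-908 + (-19 - (10 - 3)**2)) = 1/(-908 + (-19 - 1*7**2)) = 1/(-908 + (-19 - 1*49)) = 1/(-908 + (-19 - 49)) = 1/(-908 - 68) = 1/(-976) = -1/976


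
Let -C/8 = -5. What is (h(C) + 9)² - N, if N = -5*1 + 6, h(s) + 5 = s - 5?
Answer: 1520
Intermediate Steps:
C = 40 (C = -8*(-5) = 40)
h(s) = -10 + s (h(s) = -5 + (s - 5) = -5 + (-5 + s) = -10 + s)
N = 1 (N = -5 + 6 = 1)
(h(C) + 9)² - N = ((-10 + 40) + 9)² - 1*1 = (30 + 9)² - 1 = 39² - 1 = 1521 - 1 = 1520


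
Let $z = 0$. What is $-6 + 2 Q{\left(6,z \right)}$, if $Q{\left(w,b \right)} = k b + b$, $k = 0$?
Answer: $-6$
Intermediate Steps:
$Q{\left(w,b \right)} = b$ ($Q{\left(w,b \right)} = 0 b + b = 0 + b = b$)
$-6 + 2 Q{\left(6,z \right)} = -6 + 2 \cdot 0 = -6 + 0 = -6$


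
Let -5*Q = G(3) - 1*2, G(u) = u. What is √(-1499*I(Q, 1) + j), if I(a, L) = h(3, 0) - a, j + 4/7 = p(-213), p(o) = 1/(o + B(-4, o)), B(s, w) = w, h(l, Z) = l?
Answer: I*√1066495049130/14910 ≈ 69.263*I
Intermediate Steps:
p(o) = 1/(2*o) (p(o) = 1/(o + o) = 1/(2*o))
Q = -⅕ (Q = -(3 - 1*2)/5 = -(3 - 2)/5 = -⅕*1 = -⅕ ≈ -0.20000)
j = -1711/2982 (j = -4/7 + (½)/(-213) = -4/7 + (½)*(-1/213) = -4/7 - 1/426 = -1711/2982 ≈ -0.57378)
I(a, L) = 3 - a
√(-1499*I(Q, 1) + j) = √(-1499*(3 - 1*(-⅕)) - 1711/2982) = √(-1499*(3 + ⅕) - 1711/2982) = √(-1499*16/5 - 1711/2982) = √(-23984/5 - 1711/2982) = √(-71528843/14910) = I*√1066495049130/14910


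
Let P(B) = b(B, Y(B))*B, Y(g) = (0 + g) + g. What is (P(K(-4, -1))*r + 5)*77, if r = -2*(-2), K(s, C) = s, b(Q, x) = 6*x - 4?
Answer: 64449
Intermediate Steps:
Y(g) = 2*g (Y(g) = g + g = 2*g)
b(Q, x) = -4 + 6*x
r = 4
P(B) = B*(-4 + 12*B) (P(B) = (-4 + 6*(2*B))*B = (-4 + 12*B)*B = B*(-4 + 12*B))
(P(K(-4, -1))*r + 5)*77 = ((4*(-4)*(-1 + 3*(-4)))*4 + 5)*77 = ((4*(-4)*(-1 - 12))*4 + 5)*77 = ((4*(-4)*(-13))*4 + 5)*77 = (208*4 + 5)*77 = (832 + 5)*77 = 837*77 = 64449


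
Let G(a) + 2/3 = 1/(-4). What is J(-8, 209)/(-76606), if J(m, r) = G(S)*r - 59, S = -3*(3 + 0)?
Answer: 3007/919272 ≈ 0.0032711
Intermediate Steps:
S = -9 (S = -3*3 = -9)
G(a) = -11/12 (G(a) = -⅔ + 1/(-4) = -⅔ - ¼ = -11/12)
J(m, r) = -59 - 11*r/12 (J(m, r) = -11*r/12 - 59 = -59 - 11*r/12)
J(-8, 209)/(-76606) = (-59 - 11/12*209)/(-76606) = (-59 - 2299/12)*(-1/76606) = -3007/12*(-1/76606) = 3007/919272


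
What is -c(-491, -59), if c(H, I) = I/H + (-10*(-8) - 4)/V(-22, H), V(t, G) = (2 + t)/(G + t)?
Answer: -4786072/2455 ≈ -1949.5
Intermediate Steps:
V(t, G) = (2 + t)/(G + t)
c(H, I) = 418/5 - 19*H/5 + I/H (c(H, I) = I/H + (-10*(-8) - 4)/(((2 - 22)/(H - 22))) = I/H + (80 - 4)/((-20/(-22 + H))) = I/H + 76/((-20/(-22 + H))) = I/H + 76*(11/10 - H/20) = I/H + (418/5 - 19*H/5) = 418/5 - 19*H/5 + I/H)
-c(-491, -59) = -(-59 + (19/5)*(-491)*(22 - 1*(-491)))/(-491) = -(-1)*(-59 + (19/5)*(-491)*(22 + 491))/491 = -(-1)*(-59 + (19/5)*(-491)*513)/491 = -(-1)*(-59 - 4785777/5)/491 = -(-1)*(-4786072)/(491*5) = -1*4786072/2455 = -4786072/2455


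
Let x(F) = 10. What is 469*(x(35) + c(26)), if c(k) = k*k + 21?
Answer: 331583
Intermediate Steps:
c(k) = 21 + k² (c(k) = k² + 21 = 21 + k²)
469*(x(35) + c(26)) = 469*(10 + (21 + 26²)) = 469*(10 + (21 + 676)) = 469*(10 + 697) = 469*707 = 331583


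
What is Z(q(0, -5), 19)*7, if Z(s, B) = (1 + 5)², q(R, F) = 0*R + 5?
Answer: 252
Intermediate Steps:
q(R, F) = 5 (q(R, F) = 0 + 5 = 5)
Z(s, B) = 36 (Z(s, B) = 6² = 36)
Z(q(0, -5), 19)*7 = 36*7 = 252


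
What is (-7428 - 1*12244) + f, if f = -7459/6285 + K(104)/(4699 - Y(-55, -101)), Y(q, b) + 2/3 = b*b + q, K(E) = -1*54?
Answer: -2020250632711/102690615 ≈ -19673.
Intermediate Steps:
K(E) = -54
Y(q, b) = -⅔ + q + b² (Y(q, b) = -⅔ + (b*b + q) = -⅔ + (b² + q) = -⅔ + (q + b²) = -⅔ + q + b²)
f = -120854431/102690615 (f = -7459/6285 - 54/(4699 - (-⅔ - 55 + (-101)²)) = -7459*1/6285 - 54/(4699 - (-⅔ - 55 + 10201)) = -7459/6285 - 54/(4699 - 1*30436/3) = -7459/6285 - 54/(4699 - 30436/3) = -7459/6285 - 54/(-16339/3) = -7459/6285 - 54*(-3/16339) = -7459/6285 + 162/16339 = -120854431/102690615 ≈ -1.1769)
(-7428 - 1*12244) + f = (-7428 - 1*12244) - 120854431/102690615 = (-7428 - 12244) - 120854431/102690615 = -19672 - 120854431/102690615 = -2020250632711/102690615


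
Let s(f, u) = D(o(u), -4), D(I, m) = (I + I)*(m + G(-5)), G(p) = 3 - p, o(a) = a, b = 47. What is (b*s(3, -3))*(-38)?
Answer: 42864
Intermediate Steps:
D(I, m) = 2*I*(8 + m) (D(I, m) = (I + I)*(m + (3 - 1*(-5))) = (2*I)*(m + (3 + 5)) = (2*I)*(m + 8) = (2*I)*(8 + m) = 2*I*(8 + m))
s(f, u) = 8*u (s(f, u) = 2*u*(8 - 4) = 2*u*4 = 8*u)
(b*s(3, -3))*(-38) = (47*(8*(-3)))*(-38) = (47*(-24))*(-38) = -1128*(-38) = 42864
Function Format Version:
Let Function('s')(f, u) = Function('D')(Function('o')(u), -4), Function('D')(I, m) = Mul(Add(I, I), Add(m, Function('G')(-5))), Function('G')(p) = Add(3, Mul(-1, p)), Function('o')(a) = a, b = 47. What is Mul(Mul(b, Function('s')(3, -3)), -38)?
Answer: 42864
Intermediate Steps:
Function('D')(I, m) = Mul(2, I, Add(8, m)) (Function('D')(I, m) = Mul(Add(I, I), Add(m, Add(3, Mul(-1, -5)))) = Mul(Mul(2, I), Add(m, Add(3, 5))) = Mul(Mul(2, I), Add(m, 8)) = Mul(Mul(2, I), Add(8, m)) = Mul(2, I, Add(8, m)))
Function('s')(f, u) = Mul(8, u) (Function('s')(f, u) = Mul(2, u, Add(8, -4)) = Mul(2, u, 4) = Mul(8, u))
Mul(Mul(b, Function('s')(3, -3)), -38) = Mul(Mul(47, Mul(8, -3)), -38) = Mul(Mul(47, -24), -38) = Mul(-1128, -38) = 42864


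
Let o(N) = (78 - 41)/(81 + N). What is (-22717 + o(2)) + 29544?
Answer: 566678/83 ≈ 6827.4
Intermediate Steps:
o(N) = 37/(81 + N)
(-22717 + o(2)) + 29544 = (-22717 + 37/(81 + 2)) + 29544 = (-22717 + 37/83) + 29544 = -1885474/83 + 29544 = 566678/83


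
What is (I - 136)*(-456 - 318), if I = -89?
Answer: 174150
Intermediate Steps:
(I - 136)*(-456 - 318) = (-89 - 136)*(-456 - 318) = -225*(-774) = 174150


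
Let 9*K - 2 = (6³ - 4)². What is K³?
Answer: 124550539784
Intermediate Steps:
K = 4994 (K = 2/9 + (6³ - 4)²/9 = 2/9 + (216 - 4)²/9 = 2/9 + (⅑)*212² = 2/9 + (⅑)*44944 = 2/9 + 44944/9 = 4994)
K³ = 4994³ = 124550539784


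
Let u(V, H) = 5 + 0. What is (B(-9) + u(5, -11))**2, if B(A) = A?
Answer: 16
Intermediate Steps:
u(V, H) = 5
(B(-9) + u(5, -11))**2 = (-9 + 5)**2 = (-4)**2 = 16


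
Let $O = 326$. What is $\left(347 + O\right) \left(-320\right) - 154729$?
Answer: $-370089$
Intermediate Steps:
$\left(347 + O\right) \left(-320\right) - 154729 = \left(347 + 326\right) \left(-320\right) - 154729 = 673 \left(-320\right) - 154729 = -215360 - 154729 = -370089$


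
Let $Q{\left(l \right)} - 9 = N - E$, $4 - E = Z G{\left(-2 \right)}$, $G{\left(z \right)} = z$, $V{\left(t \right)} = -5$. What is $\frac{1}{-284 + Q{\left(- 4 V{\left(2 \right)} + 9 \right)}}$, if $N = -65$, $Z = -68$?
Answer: $- \frac{1}{208} \approx -0.0048077$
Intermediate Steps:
$E = -132$ ($E = 4 - \left(-68\right) \left(-2\right) = 4 - 136 = -132$)
$Q{\left(l \right)} = 76$ ($Q{\left(l \right)} = 9 - -67 = 9 + \left(-65 + 132\right) = 9 + 67 = 76$)
$\frac{1}{-284 + Q{\left(- 4 V{\left(2 \right)} + 9 \right)}} = \frac{1}{-284 + 76} = \frac{1}{-208} = - \frac{1}{208}$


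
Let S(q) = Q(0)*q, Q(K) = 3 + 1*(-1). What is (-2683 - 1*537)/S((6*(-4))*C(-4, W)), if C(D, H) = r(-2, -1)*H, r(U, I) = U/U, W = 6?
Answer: 805/72 ≈ 11.181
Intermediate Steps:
Q(K) = 2 (Q(K) = 3 - 1 = 2)
r(U, I) = 1
C(D, H) = H (C(D, H) = 1*H = H)
S(q) = 2*q
(-2683 - 1*537)/S((6*(-4))*C(-4, W)) = (-2683 - 1*537)/((2*((6*(-4))*6))) = (-2683 - 537)/((2*(-24*6))) = -3220/(2*(-144)) = -3220/(-288) = -3220*(-1/288) = 805/72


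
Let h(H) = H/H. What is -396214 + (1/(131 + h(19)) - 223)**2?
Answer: -6037213511/17424 ≈ -3.4649e+5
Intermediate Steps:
h(H) = 1
-396214 + (1/(131 + h(19)) - 223)**2 = -396214 + (1/(131 + 1) - 223)**2 = -396214 + (1/132 - 223)**2 = -396214 + (-29435/132)**2 = -396214 + 866419225/17424 = -6037213511/17424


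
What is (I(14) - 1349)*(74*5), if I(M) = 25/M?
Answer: -3489285/7 ≈ -4.9847e+5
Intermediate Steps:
(I(14) - 1349)*(74*5) = (25/14 - 1349)*(74*5) = (25*(1/14) - 1349)*370 = (25/14 - 1349)*370 = -18861/14*370 = -3489285/7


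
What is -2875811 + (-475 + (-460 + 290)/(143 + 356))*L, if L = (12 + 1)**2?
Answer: -1475115644/499 ≈ -2.9561e+6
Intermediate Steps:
L = 169 (L = 13**2 = 169)
-2875811 + (-475 + (-460 + 290)/(143 + 356))*L = -2875811 + (-475 + (-460 + 290)/(143 + 356))*169 = -2875811 + (-475 - 170/499)*169 = -2875811 - 237195/499*169 = -2875811 - 40085955/499 = -1475115644/499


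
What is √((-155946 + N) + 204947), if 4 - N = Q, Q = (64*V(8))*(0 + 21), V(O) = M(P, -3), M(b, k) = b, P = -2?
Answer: √51693 ≈ 227.36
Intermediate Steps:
V(O) = -2
Q = -2688 (Q = (64*(-2))*(0 + 21) = -128*21 = -2688)
N = 2692 (N = 4 - 1*(-2688) = 4 + 2688 = 2692)
√((-155946 + N) + 204947) = √((-155946 + 2692) + 204947) = √(-153254 + 204947) = √51693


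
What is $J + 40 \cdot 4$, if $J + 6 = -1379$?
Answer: $-1225$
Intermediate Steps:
$J = -1385$ ($J = -6 - 1379 = -1385$)
$J + 40 \cdot 4 = -1385 + 40 \cdot 4 = -1385 + 160 = -1225$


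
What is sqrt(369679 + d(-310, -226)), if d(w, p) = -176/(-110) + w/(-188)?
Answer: sqrt(81662808790)/470 ≈ 608.01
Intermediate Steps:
d(w, p) = 8/5 - w/188 (d(w, p) = -176*(-1/110) + w*(-1/188) = 8/5 - w/188)
sqrt(369679 + d(-310, -226)) = sqrt(369679 + (8/5 - 1/188*(-310))) = sqrt(369679 + (8/5 + 155/94)) = sqrt(369679 + 1527/470) = sqrt(173750657/470) = sqrt(81662808790)/470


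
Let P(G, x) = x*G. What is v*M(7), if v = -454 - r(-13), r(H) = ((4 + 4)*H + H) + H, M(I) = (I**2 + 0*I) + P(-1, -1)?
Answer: -16200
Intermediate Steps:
P(G, x) = G*x
M(I) = 1 + I**2 (M(I) = (I**2 + 0*I) - 1*(-1) = (I**2 + 0) + 1 = I**2 + 1 = 1 + I**2)
r(H) = 10*H (r(H) = (8*H + H) + H = 9*H + H = 10*H)
v = -324 (v = -454 - 10*(-13) = -454 - 1*(-130) = -454 + 130 = -324)
v*M(7) = -324*(1 + 7**2) = -324*(1 + 49) = -324*50 = -16200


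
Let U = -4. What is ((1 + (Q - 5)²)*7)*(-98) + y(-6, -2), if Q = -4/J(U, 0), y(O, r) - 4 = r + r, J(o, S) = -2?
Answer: -6860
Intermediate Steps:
y(O, r) = 4 + 2*r (y(O, r) = 4 + (r + r) = 4 + 2*r)
Q = 2 (Q = -4/(-2) = -4*(-½) = 2)
((1 + (Q - 5)²)*7)*(-98) + y(-6, -2) = ((1 + (2 - 5)²)*7)*(-98) + (4 + 2*(-2)) = ((1 + (-3)²)*7)*(-98) + (4 - 4) = ((1 + 9)*7)*(-98) + 0 = (10*7)*(-98) + 0 = 70*(-98) + 0 = -6860 + 0 = -6860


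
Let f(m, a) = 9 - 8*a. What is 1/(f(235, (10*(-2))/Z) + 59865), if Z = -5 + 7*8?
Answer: 51/3053734 ≈ 1.6701e-5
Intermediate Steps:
Z = 51 (Z = -5 + 56 = 51)
1/(f(235, (10*(-2))/Z) + 59865) = 1/((9 - 8*10*(-2)/51) + 59865) = 1/((9 - (-160)/51) + 59865) = 1/((9 - 8*(-20/51)) + 59865) = 1/((9 + 160/51) + 59865) = 1/(619/51 + 59865) = 1/(3053734/51) = 51/3053734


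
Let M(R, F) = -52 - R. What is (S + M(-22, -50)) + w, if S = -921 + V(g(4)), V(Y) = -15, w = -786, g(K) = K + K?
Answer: -1752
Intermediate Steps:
g(K) = 2*K
S = -936 (S = -921 - 15 = -936)
(S + M(-22, -50)) + w = (-936 + (-52 - 1*(-22))) - 786 = (-936 + (-52 + 22)) - 786 = (-936 - 30) - 786 = -966 - 786 = -1752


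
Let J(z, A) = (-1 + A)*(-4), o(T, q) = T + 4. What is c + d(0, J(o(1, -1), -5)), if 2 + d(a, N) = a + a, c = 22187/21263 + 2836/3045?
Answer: -148217/5885985 ≈ -0.025181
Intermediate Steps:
o(T, q) = 4 + T
J(z, A) = 4 - 4*A
c = 11623753/5885985 (c = 22187*(1/21263) + 2836*(1/3045) = 2017/1933 + 2836/3045 = 11623753/5885985 ≈ 1.9748)
d(a, N) = -2 + 2*a (d(a, N) = -2 + (a + a) = -2 + 2*a)
c + d(0, J(o(1, -1), -5)) = 11623753/5885985 + (-2 + 2*0) = 11623753/5885985 + (-2 + 0) = 11623753/5885985 - 2 = -148217/5885985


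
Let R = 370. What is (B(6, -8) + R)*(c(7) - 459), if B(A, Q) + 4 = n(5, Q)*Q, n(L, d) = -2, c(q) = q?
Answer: -172664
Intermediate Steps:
B(A, Q) = -4 - 2*Q
(B(6, -8) + R)*(c(7) - 459) = ((-4 - 2*(-8)) + 370)*(7 - 459) = ((-4 + 16) + 370)*(-452) = (12 + 370)*(-452) = 382*(-452) = -172664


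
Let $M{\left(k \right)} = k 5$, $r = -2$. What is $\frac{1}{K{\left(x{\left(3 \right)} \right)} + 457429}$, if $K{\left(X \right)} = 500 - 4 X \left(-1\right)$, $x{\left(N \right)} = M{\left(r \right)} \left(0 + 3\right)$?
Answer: $\frac{1}{457809} \approx 2.1843 \cdot 10^{-6}$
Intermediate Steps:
$M{\left(k \right)} = 5 k$
$x{\left(N \right)} = -30$ ($x{\left(N \right)} = 5 \left(-2\right) \left(0 + 3\right) = \left(-10\right) 3 = -30$)
$K{\left(X \right)} = 500 + 4 X$ ($K{\left(X \right)} = 500 - - 4 X = 500 + 4 X$)
$\frac{1}{K{\left(x{\left(3 \right)} \right)} + 457429} = \frac{1}{\left(500 + 4 \left(-30\right)\right) + 457429} = \frac{1}{\left(500 - 120\right) + 457429} = \frac{1}{380 + 457429} = \frac{1}{457809}$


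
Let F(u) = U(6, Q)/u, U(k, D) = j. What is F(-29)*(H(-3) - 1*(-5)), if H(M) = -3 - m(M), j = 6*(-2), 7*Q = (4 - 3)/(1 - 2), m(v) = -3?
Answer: 60/29 ≈ 2.0690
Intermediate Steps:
Q = -1/7 (Q = ((4 - 3)/(1 - 2))/7 = (1/(-1))/7 = (1*(-1))/7 = (1/7)*(-1) = -1/7 ≈ -0.14286)
j = -12
H(M) = 0 (H(M) = -3 - 1*(-3) = -3 + 3 = 0)
U(k, D) = -12
F(u) = -12/u
F(-29)*(H(-3) - 1*(-5)) = (-12/(-29))*(0 - 1*(-5)) = (-12*(-1/29))*(0 + 5) = (12/29)*5 = 60/29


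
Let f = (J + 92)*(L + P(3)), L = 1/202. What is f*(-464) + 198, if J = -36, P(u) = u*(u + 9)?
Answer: -94470818/101 ≈ -9.3536e+5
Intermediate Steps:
P(u) = u*(9 + u)
L = 1/202 ≈ 0.0049505
f = 203644/101 (f = (-36 + 92)*(1/202 + 3*(9 + 3)) = 56*(1/202 + 3*12) = 56*(1/202 + 36) = 56*(7273/202) = 203644/101 ≈ 2016.3)
f*(-464) + 198 = (203644/101)*(-464) + 198 = -94490816/101 + 198 = -94470818/101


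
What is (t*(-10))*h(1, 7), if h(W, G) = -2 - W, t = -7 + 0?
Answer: -210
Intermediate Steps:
t = -7
(t*(-10))*h(1, 7) = (-7*(-10))*(-2 - 1*1) = 70*(-2 - 1) = 70*(-3) = -210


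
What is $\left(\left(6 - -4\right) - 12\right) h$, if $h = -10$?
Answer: $20$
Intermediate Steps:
$\left(\left(6 - -4\right) - 12\right) h = \left(\left(6 - -4\right) - 12\right) \left(-10\right) = \left(\left(6 + 4\right) - 12\right) \left(-10\right) = \left(10 - 12\right) \left(-10\right) = \left(-2\right) \left(-10\right) = 20$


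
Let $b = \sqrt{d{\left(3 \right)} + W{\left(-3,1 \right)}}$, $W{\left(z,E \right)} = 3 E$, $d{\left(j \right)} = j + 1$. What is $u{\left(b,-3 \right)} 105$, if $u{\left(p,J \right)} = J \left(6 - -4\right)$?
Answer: $-3150$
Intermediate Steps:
$d{\left(j \right)} = 1 + j$
$b = \sqrt{7}$ ($b = \sqrt{\left(1 + 3\right) + 3 \cdot 1} = \sqrt{4 + 3} = \sqrt{7} \approx 2.6458$)
$u{\left(p,J \right)} = 10 J$ ($u{\left(p,J \right)} = J \left(6 + 4\right) = J 10 = 10 J$)
$u{\left(b,-3 \right)} 105 = 10 \left(-3\right) 105 = \left(-30\right) 105 = -3150$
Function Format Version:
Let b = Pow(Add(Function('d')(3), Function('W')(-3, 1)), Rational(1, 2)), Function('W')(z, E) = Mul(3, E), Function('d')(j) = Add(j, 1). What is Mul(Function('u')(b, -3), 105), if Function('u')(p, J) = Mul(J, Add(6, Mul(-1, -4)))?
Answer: -3150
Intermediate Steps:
Function('d')(j) = Add(1, j)
b = Pow(7, Rational(1, 2)) (b = Pow(Add(Add(1, 3), Mul(3, 1)), Rational(1, 2)) = Pow(Add(4, 3), Rational(1, 2)) = Pow(7, Rational(1, 2)) ≈ 2.6458)
Function('u')(p, J) = Mul(10, J) (Function('u')(p, J) = Mul(J, Add(6, 4)) = Mul(J, 10) = Mul(10, J))
Mul(Function('u')(b, -3), 105) = Mul(Mul(10, -3), 105) = Mul(-30, 105) = -3150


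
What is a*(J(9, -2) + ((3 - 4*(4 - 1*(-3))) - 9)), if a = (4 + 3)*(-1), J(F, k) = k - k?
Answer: 238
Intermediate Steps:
J(F, k) = 0
a = -7 (a = 7*(-1) = -7)
a*(J(9, -2) + ((3 - 4*(4 - 1*(-3))) - 9)) = -7*(0 + ((3 - 4*(4 - 1*(-3))) - 9)) = -7*(0 + ((3 - 4*(4 + 3)) - 9)) = -7*(0 + ((3 - 4*7) - 9)) = -7*(0 + ((3 - 28) - 9)) = -7*(0 + (-25 - 9)) = -7*(0 - 34) = -7*(-34) = 238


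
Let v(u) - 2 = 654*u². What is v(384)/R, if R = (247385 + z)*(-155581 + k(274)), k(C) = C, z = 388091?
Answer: -48218113/49346935566 ≈ -0.00097713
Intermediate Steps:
R = -98693871132 (R = (247385 + 388091)*(-155581 + 274) = 635476*(-155307) = -98693871132)
v(u) = 2 + 654*u²
v(384)/R = (2 + 654*384²)/(-98693871132) = (2 + 654*147456)*(-1/98693871132) = (2 + 96436224)*(-1/98693871132) = 96436226*(-1/98693871132) = -48218113/49346935566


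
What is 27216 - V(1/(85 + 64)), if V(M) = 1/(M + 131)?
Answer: 531256171/19520 ≈ 27216.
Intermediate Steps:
V(M) = 1/(131 + M)
27216 - V(1/(85 + 64)) = 27216 - 1/(131 + 1/(85 + 64)) = 27216 - 1/(131 + 1/149) = 27216 - 1/19520/149 = 27216 - 1*149/19520 = 27216 - 149/19520 = 531256171/19520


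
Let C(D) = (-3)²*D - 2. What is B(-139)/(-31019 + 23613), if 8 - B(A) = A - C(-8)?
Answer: -73/7406 ≈ -0.0098569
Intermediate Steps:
C(D) = -2 + 9*D (C(D) = 9*D - 2 = -2 + 9*D)
B(A) = -66 - A (B(A) = 8 - (A - (-2 + 9*(-8))) = 8 - (A - (-2 - 72)) = 8 - (A - 1*(-74)) = 8 - (A + 74) = 8 - (74 + A) = 8 + (-74 - A) = -66 - A)
B(-139)/(-31019 + 23613) = (-66 - 1*(-139))/(-31019 + 23613) = (-66 + 139)/(-7406) = 73*(-1/7406) = -73/7406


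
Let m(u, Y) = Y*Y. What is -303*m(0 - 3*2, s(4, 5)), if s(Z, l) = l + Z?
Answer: -24543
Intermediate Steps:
s(Z, l) = Z + l
m(u, Y) = Y²
-303*m(0 - 3*2, s(4, 5)) = -303*(4 + 5)² = -303*9² = -303*81 = -24543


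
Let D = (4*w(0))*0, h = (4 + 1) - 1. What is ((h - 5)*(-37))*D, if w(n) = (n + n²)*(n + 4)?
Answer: 0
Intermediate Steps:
h = 4 (h = 5 - 1 = 4)
w(n) = (4 + n)*(n + n²) (w(n) = (n + n²)*(4 + n) = (4 + n)*(n + n²))
D = 0 (D = (4*(0*(4 + 0² + 5*0)))*0 = (4*(0*(4 + 0 + 0)))*0 = (4*(0*4))*0 = (4*0)*0 = 0*0 = 0)
((h - 5)*(-37))*D = ((4 - 5)*(-37))*0 = -1*(-37)*0 = 37*0 = 0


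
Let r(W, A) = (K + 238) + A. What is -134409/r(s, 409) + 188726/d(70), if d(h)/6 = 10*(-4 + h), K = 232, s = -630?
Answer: -61061581/580140 ≈ -105.25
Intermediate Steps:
d(h) = -240 + 60*h (d(h) = 6*(10*(-4 + h)) = 6*(-40 + 10*h) = -240 + 60*h)
r(W, A) = 470 + A (r(W, A) = (232 + 238) + A = 470 + A)
-134409/r(s, 409) + 188726/d(70) = -134409/(470 + 409) + 188726/(-240 + 60*70) = -134409/879 + 188726/(-240 + 4200) = -134409*1/879 + 188726/3960 = -44803/293 + 188726*(1/3960) = -44803/293 + 94363/1980 = -61061581/580140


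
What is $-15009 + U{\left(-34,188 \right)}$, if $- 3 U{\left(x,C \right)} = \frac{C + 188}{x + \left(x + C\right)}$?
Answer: $- \frac{675452}{45} \approx -15010.0$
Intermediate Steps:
$U{\left(x,C \right)} = - \frac{188 + C}{3 \left(C + 2 x\right)}$ ($U{\left(x,C \right)} = - \frac{\left(C + 188\right) \frac{1}{x + \left(x + C\right)}}{3} = - \frac{\left(188 + C\right) \frac{1}{x + \left(C + x\right)}}{3} = - \frac{\left(188 + C\right) \frac{1}{C + 2 x}}{3} = - \frac{\frac{1}{C + 2 x} \left(188 + C\right)}{3} = - \frac{188 + C}{3 \left(C + 2 x\right)}$)
$-15009 + U{\left(-34,188 \right)} = -15009 + \frac{-188 - 188}{3 \left(188 + 2 \left(-34\right)\right)} = -15009 + \frac{-188 - 188}{3 \left(188 - 68\right)} = -15009 + \frac{1}{3} \cdot \frac{1}{120} \left(-376\right) = -15009 - \frac{47}{45} = - \frac{675452}{45}$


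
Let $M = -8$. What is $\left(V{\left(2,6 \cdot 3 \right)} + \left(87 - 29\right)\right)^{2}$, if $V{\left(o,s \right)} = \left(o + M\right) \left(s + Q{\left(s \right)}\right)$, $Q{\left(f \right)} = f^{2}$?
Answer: $3976036$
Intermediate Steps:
$V{\left(o,s \right)} = \left(-8 + o\right) \left(s + s^{2}\right)$ ($V{\left(o,s \right)} = \left(o - 8\right) \left(s + s^{2}\right) = \left(-8 + o\right) \left(s + s^{2}\right)$)
$\left(V{\left(2,6 \cdot 3 \right)} + \left(87 - 29\right)\right)^{2} = \left(6 \cdot 3 \left(-8 + 2 - 8 \cdot 6 \cdot 3 + 2 \cdot 6 \cdot 3\right) + \left(87 - 29\right)\right)^{2} = \left(18 \left(-8 + 2 - 144 + 2 \cdot 18\right) + 58\right)^{2} = \left(18 \left(-8 + 2 - 144 + 36\right) + 58\right)^{2} = \left(18 \left(-114\right) + 58\right)^{2} = \left(-2052 + 58\right)^{2} = \left(-1994\right)^{2} = 3976036$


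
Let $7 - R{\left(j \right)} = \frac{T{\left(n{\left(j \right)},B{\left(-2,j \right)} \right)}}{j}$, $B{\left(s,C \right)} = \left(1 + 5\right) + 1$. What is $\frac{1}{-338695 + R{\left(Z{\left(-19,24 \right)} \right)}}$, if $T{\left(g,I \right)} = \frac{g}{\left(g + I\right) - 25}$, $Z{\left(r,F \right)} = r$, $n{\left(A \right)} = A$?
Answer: $- \frac{37}{12531455} \approx -2.9526 \cdot 10^{-6}$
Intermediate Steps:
$B{\left(s,C \right)} = 7$ ($B{\left(s,C \right)} = 6 + 1 = 7$)
$T{\left(g,I \right)} = \frac{g}{-25 + I + g}$ ($T{\left(g,I \right)} = \frac{g}{\left(I + g\right) - 25} = \frac{g}{-25 + I + g}$)
$R{\left(j \right)} = 7 - \frac{1}{-18 + j}$ ($R{\left(j \right)} = 7 - \frac{j \frac{1}{-25 + 7 + j}}{j} = 7 - \frac{j \frac{1}{-18 + j}}{j} = 7 - \frac{1}{-18 + j}$)
$\frac{1}{-338695 + R{\left(Z{\left(-19,24 \right)} \right)}} = \frac{1}{-338695 + \frac{-127 + 7 \left(-19\right)}{-18 - 19}} = \frac{1}{-338695 + \frac{-127 - 133}{-37}} = \frac{1}{-338695 - - \frac{260}{37}} = \frac{1}{-338695 + \frac{260}{37}} = \frac{1}{- \frac{12531455}{37}} = - \frac{37}{12531455}$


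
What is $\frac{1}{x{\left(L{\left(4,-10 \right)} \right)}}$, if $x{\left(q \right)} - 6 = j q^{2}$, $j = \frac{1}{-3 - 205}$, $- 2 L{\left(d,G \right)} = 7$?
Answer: $\frac{832}{4943} \approx 0.16832$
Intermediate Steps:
$L{\left(d,G \right)} = - \frac{7}{2}$ ($L{\left(d,G \right)} = \left(- \frac{1}{2}\right) 7 = - \frac{7}{2}$)
$j = - \frac{1}{208}$ ($j = \frac{1}{-208} = - \frac{1}{208} \approx -0.0048077$)
$x{\left(q \right)} = 6 - \frac{q^{2}}{208}$
$\frac{1}{x{\left(L{\left(4,-10 \right)} \right)}} = \frac{1}{6 - \frac{\left(- \frac{7}{2}\right)^{2}}{208}} = \frac{1}{6 - \frac{49}{832}} = \frac{1}{\frac{4943}{832}} = \frac{832}{4943}$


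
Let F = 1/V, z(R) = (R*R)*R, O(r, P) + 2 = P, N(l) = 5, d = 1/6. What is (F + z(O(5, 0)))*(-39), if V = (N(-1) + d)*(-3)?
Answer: 9750/31 ≈ 314.52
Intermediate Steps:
d = ⅙ ≈ 0.16667
O(r, P) = -2 + P
V = -31/2 (V = (5 + ⅙)*(-3) = (31/6)*(-3) = -31/2 ≈ -15.500)
z(R) = R³ (z(R) = R²*R = R³)
F = -2/31 (F = 1/(-31/2) = -2/31 ≈ -0.064516)
(F + z(O(5, 0)))*(-39) = (-2/31 + (-2 + 0)³)*(-39) = (-2/31 + (-2)³)*(-39) = (-2/31 - 8)*(-39) = -250/31*(-39) = 9750/31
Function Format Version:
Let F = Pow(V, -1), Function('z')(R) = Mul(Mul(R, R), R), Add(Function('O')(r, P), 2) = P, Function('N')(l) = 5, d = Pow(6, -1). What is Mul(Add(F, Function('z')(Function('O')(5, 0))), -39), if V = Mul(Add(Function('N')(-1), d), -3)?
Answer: Rational(9750, 31) ≈ 314.52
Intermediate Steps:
d = Rational(1, 6) ≈ 0.16667
Function('O')(r, P) = Add(-2, P)
V = Rational(-31, 2) (V = Mul(Add(5, Rational(1, 6)), -3) = Mul(Rational(31, 6), -3) = Rational(-31, 2) ≈ -15.500)
Function('z')(R) = Pow(R, 3) (Function('z')(R) = Mul(Pow(R, 2), R) = Pow(R, 3))
F = Rational(-2, 31) (F = Pow(Rational(-31, 2), -1) = Rational(-2, 31) ≈ -0.064516)
Mul(Add(F, Function('z')(Function('O')(5, 0))), -39) = Mul(Add(Rational(-2, 31), Pow(Add(-2, 0), 3)), -39) = Mul(Add(Rational(-2, 31), Pow(-2, 3)), -39) = Mul(Add(Rational(-2, 31), -8), -39) = Mul(Rational(-250, 31), -39) = Rational(9750, 31)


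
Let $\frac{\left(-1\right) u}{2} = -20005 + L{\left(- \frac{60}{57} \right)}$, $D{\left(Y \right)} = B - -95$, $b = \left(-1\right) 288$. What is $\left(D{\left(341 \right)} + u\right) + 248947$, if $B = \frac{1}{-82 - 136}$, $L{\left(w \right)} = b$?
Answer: $\frac{63138903}{218} \approx 2.8963 \cdot 10^{5}$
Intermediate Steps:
$b = -288$
$L{\left(w \right)} = -288$
$B = - \frac{1}{218}$ ($B = \frac{1}{-218} = - \frac{1}{218} \approx -0.0045872$)
$D{\left(Y \right)} = \frac{20709}{218}$ ($D{\left(Y \right)} = - \frac{1}{218} - -95 = - \frac{1}{218} + 95 = \frac{20709}{218}$)
$u = 40586$ ($u = - 2 \left(-20005 - 288\right) = \left(-2\right) \left(-20293\right) = 40586$)
$\left(D{\left(341 \right)} + u\right) + 248947 = \left(\frac{20709}{218} + 40586\right) + 248947 = \frac{8868457}{218} + 248947 = \frac{63138903}{218}$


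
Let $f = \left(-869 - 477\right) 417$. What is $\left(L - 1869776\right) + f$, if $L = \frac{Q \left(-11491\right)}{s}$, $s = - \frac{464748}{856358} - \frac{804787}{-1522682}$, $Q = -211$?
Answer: $- \frac{1603252558946443188}{9238814195} \approx -1.7353 \cdot 10^{8}$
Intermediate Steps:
$f = -561282$ ($f = \left(-1346\right) 417 = -561282$)
$s = - \frac{9238814195}{651980456078}$ ($s = \left(-464748\right) \frac{1}{856358} - - \frac{804787}{1522682} = - \frac{232374}{428179} + \frac{804787}{1522682} = - \frac{9238814195}{651980456078} \approx -0.01417$)
$L = - \frac{1580792465787174878}{9238814195}$ ($L = \frac{\left(-211\right) \left(-11491\right)}{- \frac{9238814195}{651980456078}} = 2424601 \left(- \frac{651980456078}{9238814195}\right) = - \frac{1580792465787174878}{9238814195} \approx -1.711 \cdot 10^{8}$)
$\left(L - 1869776\right) + f = \left(- \frac{1580792465787174878}{9238814195} - 1869776\right) - 561282 = - \frac{1598066978837445198}{9238814195} - 561282 = - \frac{1603252558946443188}{9238814195}$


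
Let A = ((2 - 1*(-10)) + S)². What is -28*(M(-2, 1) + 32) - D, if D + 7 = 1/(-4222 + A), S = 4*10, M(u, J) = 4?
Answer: -1519517/1518 ≈ -1001.0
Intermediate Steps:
S = 40
A = 2704 (A = ((2 - 1*(-10)) + 40)² = ((2 + 10) + 40)² = (12 + 40)² = 52² = 2704)
D = -10627/1518 (D = -7 + 1/(-4222 + 2704) = -7 + 1/(-1518) = -7 - 1/1518 = -10627/1518 ≈ -7.0007)
-28*(M(-2, 1) + 32) - D = -28*(4 + 32) - 1*(-10627/1518) = -28*36 + 10627/1518 = -1008 + 10627/1518 = -1519517/1518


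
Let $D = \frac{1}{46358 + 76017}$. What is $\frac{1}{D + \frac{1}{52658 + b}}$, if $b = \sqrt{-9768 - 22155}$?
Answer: $\frac{1127920540577875}{30636583012} + \frac{44926921875 i \sqrt{3547}}{30636583012} \approx 36816.0 + 87.337 i$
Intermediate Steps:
$D = \frac{1}{122375} \approx 8.1716 \cdot 10^{-6}$
$b = 3 i \sqrt{3547}$ ($b = \sqrt{-31923} = 3 i \sqrt{3547} \approx 178.67 i$)
$\frac{1}{D + \frac{1}{52658 + b}} = \frac{1}{\frac{1}{122375} + \frac{1}{52658 + 3 i \sqrt{3547}}}$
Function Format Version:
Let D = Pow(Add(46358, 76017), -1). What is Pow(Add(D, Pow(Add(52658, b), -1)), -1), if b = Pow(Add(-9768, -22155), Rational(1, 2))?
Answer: Add(Rational(1127920540577875, 30636583012), Mul(Rational(44926921875, 30636583012), I, Pow(3547, Rational(1, 2)))) ≈ Add(36816., Mul(87.337, I))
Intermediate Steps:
D = Rational(1, 122375) (D = Pow(122375, -1) = Rational(1, 122375) ≈ 8.1716e-6)
b = Mul(3, I, Pow(3547, Rational(1, 2))) (b = Pow(-31923, Rational(1, 2)) = Mul(3, I, Pow(3547, Rational(1, 2))) ≈ Mul(178.67, I))
Pow(Add(D, Pow(Add(52658, b), -1)), -1) = Pow(Add(Rational(1, 122375), Pow(Add(52658, Mul(3, I, Pow(3547, Rational(1, 2)))), -1)), -1)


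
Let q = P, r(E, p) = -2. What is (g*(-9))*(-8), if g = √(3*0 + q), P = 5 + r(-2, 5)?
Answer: 72*√3 ≈ 124.71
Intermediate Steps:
P = 3 (P = 5 - 2 = 3)
q = 3
g = √3 (g = √(3*0 + 3) = √(0 + 3) = √3 ≈ 1.7320)
(g*(-9))*(-8) = (√3*(-9))*(-8) = -9*√3*(-8) = 72*√3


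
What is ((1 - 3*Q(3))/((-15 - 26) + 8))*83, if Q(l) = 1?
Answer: 166/33 ≈ 5.0303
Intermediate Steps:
((1 - 3*Q(3))/((-15 - 26) + 8))*83 = ((1 - 3*1)/((-15 - 26) + 8))*83 = ((1 - 3)/(-41 + 8))*83 = -2/(-33)*83 = -2*(-1/33)*83 = (2/33)*83 = 166/33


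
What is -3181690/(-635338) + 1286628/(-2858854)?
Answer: 2069635880749/454084645663 ≈ 4.5578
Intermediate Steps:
-3181690/(-635338) + 1286628/(-2858854) = -3181690*(-1/635338) + 1286628*(-1/2858854) = 1590845/317669 - 643314/1429427 = 2069635880749/454084645663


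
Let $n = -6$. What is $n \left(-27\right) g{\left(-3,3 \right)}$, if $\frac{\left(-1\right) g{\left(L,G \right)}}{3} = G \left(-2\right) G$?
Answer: $8748$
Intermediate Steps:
$g{\left(L,G \right)} = 6 G^{2}$ ($g{\left(L,G \right)} = - 3 G \left(-2\right) G = - 3 - 2 G G = - 3 \left(- 2 G^{2}\right) = 6 G^{2}$)
$n \left(-27\right) g{\left(-3,3 \right)} = \left(-6\right) \left(-27\right) 6 \cdot 3^{2} = 162 \cdot 6 \cdot 9 = 162 \cdot 54 = 8748$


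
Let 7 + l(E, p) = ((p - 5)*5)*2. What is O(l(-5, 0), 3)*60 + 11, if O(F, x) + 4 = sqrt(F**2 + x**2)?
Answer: -229 + 180*sqrt(362) ≈ 3195.7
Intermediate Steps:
l(E, p) = -57 + 10*p (l(E, p) = -7 + ((p - 5)*5)*2 = -7 + ((-5 + p)*5)*2 = -7 + (-25 + 5*p)*2 = -7 + (-50 + 10*p) = -57 + 10*p)
O(F, x) = -4 + sqrt(F**2 + x**2)
O(l(-5, 0), 3)*60 + 11 = (-4 + sqrt((-57 + 10*0)**2 + 3**2))*60 + 11 = (-4 + sqrt((-57 + 0)**2 + 9))*60 + 11 = (-4 + sqrt((-57)**2 + 9))*60 + 11 = (-4 + sqrt(3249 + 9))*60 + 11 = (-4 + sqrt(3258))*60 + 11 = (-4 + 3*sqrt(362))*60 + 11 = (-240 + 180*sqrt(362)) + 11 = -229 + 180*sqrt(362)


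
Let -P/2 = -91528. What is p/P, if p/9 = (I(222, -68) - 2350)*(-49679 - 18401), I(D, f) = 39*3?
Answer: 85512735/11441 ≈ 7474.2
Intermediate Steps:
I(D, f) = 117
P = 183056 (P = -2*(-91528) = 183056)
p = 1368203760 (p = 9*((117 - 2350)*(-49679 - 18401)) = 9*(-2233*(-68080)) = 9*152022640 = 1368203760)
p/P = 1368203760/183056 = 1368203760*(1/183056) = 85512735/11441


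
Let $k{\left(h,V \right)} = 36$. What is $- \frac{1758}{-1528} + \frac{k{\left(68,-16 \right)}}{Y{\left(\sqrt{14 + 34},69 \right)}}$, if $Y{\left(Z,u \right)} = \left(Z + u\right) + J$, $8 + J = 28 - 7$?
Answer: $\frac{2030883}{1275116} - \frac{36 \sqrt{3}}{1669} \approx 1.5553$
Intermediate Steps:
$J = 13$ ($J = -8 + \left(28 - 7\right) = -8 + 21 = 13$)
$Y{\left(Z,u \right)} = 13 + Z + u$ ($Y{\left(Z,u \right)} = \left(Z + u\right) + 13 = 13 + Z + u$)
$- \frac{1758}{-1528} + \frac{k{\left(68,-16 \right)}}{Y{\left(\sqrt{14 + 34},69 \right)}} = - \frac{1758}{-1528} + \frac{36}{13 + \sqrt{14 + 34} + 69} = \left(-1758\right) \left(- \frac{1}{1528}\right) + \frac{36}{13 + \sqrt{48} + 69} = \frac{879}{764} + \frac{36}{13 + 4 \sqrt{3} + 69} = \frac{879}{764} + \frac{36}{82 + 4 \sqrt{3}}$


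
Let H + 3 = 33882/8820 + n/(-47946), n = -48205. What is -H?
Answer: -10847546/5873385 ≈ -1.8469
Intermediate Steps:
H = 10847546/5873385 (H = -3 + (33882/8820 - 48205/(-47946)) = -3 + (33882*(1/8820) - 48205*(-1/47946)) = -3 + (5647/1470 + 48205/47946) = -3 + 28467701/5873385 = 10847546/5873385 ≈ 1.8469)
-H = -1*10847546/5873385 = -10847546/5873385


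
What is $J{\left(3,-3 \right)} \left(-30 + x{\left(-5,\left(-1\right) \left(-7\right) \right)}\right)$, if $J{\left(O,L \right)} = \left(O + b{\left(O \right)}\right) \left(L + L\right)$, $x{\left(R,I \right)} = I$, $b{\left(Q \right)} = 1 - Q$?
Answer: $138$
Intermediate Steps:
$J{\left(O,L \right)} = 2 L$ ($J{\left(O,L \right)} = \left(O - \left(-1 + O\right)\right) \left(L + L\right) = 1 \cdot 2 L = 2 L$)
$J{\left(3,-3 \right)} \left(-30 + x{\left(-5,\left(-1\right) \left(-7\right) \right)}\right) = 2 \left(-3\right) \left(-30 - -7\right) = - 6 \left(-30 + 7\right) = \left(-6\right) \left(-23\right) = 138$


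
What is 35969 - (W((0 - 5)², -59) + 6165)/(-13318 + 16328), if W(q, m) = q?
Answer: 10826050/301 ≈ 35967.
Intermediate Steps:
35969 - (W((0 - 5)², -59) + 6165)/(-13318 + 16328) = 35969 - ((0 - 5)² + 6165)/(-13318 + 16328) = 35969 - ((-5)² + 6165)/3010 = 35969 - (25 + 6165)/3010 = 35969 - 6190/3010 = 35969 - 1*619/301 = 35969 - 619/301 = 10826050/301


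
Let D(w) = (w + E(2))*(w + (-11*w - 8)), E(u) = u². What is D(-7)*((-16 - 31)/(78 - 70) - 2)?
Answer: 5859/4 ≈ 1464.8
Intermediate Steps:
D(w) = (-8 - 10*w)*(4 + w) (D(w) = (w + 2²)*(w + (-11*w - 8)) = (w + 4)*(w + (-8 - 11*w)) = (4 + w)*(-8 - 10*w) = (-8 - 10*w)*(4 + w))
D(-7)*((-16 - 31)/(78 - 70) - 2) = (-32 - 48*(-7) - 10*(-7)²)*((-16 - 31)/(78 - 70) - 2) = (-32 + 336 - 10*49)*(-47/8 - 2) = (-32 + 336 - 490)*(-47*⅛ - 2) = -186*(-47/8 - 2) = -186*(-63/8) = 5859/4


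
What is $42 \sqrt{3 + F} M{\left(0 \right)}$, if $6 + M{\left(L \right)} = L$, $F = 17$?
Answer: $- 504 \sqrt{5} \approx -1127.0$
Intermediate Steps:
$M{\left(L \right)} = -6 + L$
$42 \sqrt{3 + F} M{\left(0 \right)} = 42 \sqrt{3 + 17} \left(-6 + 0\right) = 42 \sqrt{20} \left(-6\right) = 42 \cdot 2 \sqrt{5} \left(-6\right) = 84 \sqrt{5} \left(-6\right) = - 504 \sqrt{5}$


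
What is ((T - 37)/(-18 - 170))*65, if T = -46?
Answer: 5395/188 ≈ 28.697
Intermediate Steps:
((T - 37)/(-18 - 170))*65 = ((-46 - 37)/(-18 - 170))*65 = -83/(-188)*65 = -83*(-1/188)*65 = (83/188)*65 = 5395/188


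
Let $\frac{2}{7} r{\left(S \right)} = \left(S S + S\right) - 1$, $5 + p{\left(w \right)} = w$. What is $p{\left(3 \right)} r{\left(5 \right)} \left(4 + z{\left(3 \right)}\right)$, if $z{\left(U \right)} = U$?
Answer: $-1421$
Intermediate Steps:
$p{\left(w \right)} = -5 + w$
$r{\left(S \right)} = - \frac{7}{2} + \frac{7 S}{2} + \frac{7 S^{2}}{2}$ ($r{\left(S \right)} = \frac{7 \left(\left(S S + S\right) - 1\right)}{2} = \frac{7 \left(\left(S^{2} + S\right) - 1\right)}{2} = \frac{7 \left(\left(S + S^{2}\right) - 1\right)}{2} = \frac{7 \left(-1 + S + S^{2}\right)}{2} = - \frac{7}{2} + \frac{7 S}{2} + \frac{7 S^{2}}{2}$)
$p{\left(3 \right)} r{\left(5 \right)} \left(4 + z{\left(3 \right)}\right) = \left(-5 + 3\right) \left(- \frac{7}{2} + \frac{7}{2} \cdot 5 + \frac{7 \cdot 5^{2}}{2}\right) \left(4 + 3\right) = - 2 \left(- \frac{7}{2} + \frac{35}{2} + \frac{7}{2} \cdot 25\right) 7 = - 2 \left(- \frac{7}{2} + \frac{35}{2} + \frac{175}{2}\right) 7 = \left(-2\right) \frac{203}{2} \cdot 7 = \left(-203\right) 7 = -1421$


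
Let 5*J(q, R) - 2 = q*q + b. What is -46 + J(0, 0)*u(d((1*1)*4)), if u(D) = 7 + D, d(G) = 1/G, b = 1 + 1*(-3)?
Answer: -46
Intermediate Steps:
b = -2 (b = 1 - 3 = -2)
d(G) = 1/G
J(q, R) = q²/5 (J(q, R) = ⅖ + (q*q - 2)/5 = ⅖ + (q² - 2)/5 = ⅖ + (-2 + q²)/5 = ⅖ + (-⅖ + q²/5) = q²/5)
-46 + J(0, 0)*u(d((1*1)*4)) = -46 + ((⅕)*0²)*(7 + 1/((1*1)*4)) = -46 + ((⅕)*0)*(7 + 1/(1*4)) = -46 + 0*(7 + 1/4) = -46 + 0*(7 + ¼) = -46 + 0*(29/4) = -46 + 0 = -46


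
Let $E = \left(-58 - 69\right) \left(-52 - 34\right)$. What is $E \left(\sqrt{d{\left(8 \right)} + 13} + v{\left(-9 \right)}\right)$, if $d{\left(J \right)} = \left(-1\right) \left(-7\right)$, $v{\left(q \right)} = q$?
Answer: $-98298 + 21844 \sqrt{5} \approx -49453.0$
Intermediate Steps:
$d{\left(J \right)} = 7$
$E = 10922$ ($E = \left(-127\right) \left(-86\right) = 10922$)
$E \left(\sqrt{d{\left(8 \right)} + 13} + v{\left(-9 \right)}\right) = 10922 \left(\sqrt{7 + 13} - 9\right) = 10922 \left(\sqrt{20} - 9\right) = 10922 \left(2 \sqrt{5} - 9\right) = 10922 \left(-9 + 2 \sqrt{5}\right) = -98298 + 21844 \sqrt{5}$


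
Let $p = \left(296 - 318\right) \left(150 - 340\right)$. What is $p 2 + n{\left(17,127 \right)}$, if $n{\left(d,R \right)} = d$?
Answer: $8377$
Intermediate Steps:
$p = 4180$ ($p = \left(-22\right) \left(-190\right) = 4180$)
$p 2 + n{\left(17,127 \right)} = 4180 \cdot 2 + 17 = 8360 + 17 = 8377$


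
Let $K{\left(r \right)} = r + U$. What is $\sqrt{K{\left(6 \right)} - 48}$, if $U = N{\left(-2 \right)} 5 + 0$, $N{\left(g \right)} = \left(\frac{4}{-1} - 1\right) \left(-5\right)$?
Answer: $\sqrt{83} \approx 9.1104$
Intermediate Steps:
$N{\left(g \right)} = 25$ ($N{\left(g \right)} = \left(4 \left(-1\right) - 1\right) \left(-5\right) = \left(-4 - 1\right) \left(-5\right) = \left(-5\right) \left(-5\right) = 25$)
$U = 125$ ($U = 25 \cdot 5 + 0 = 125 + 0 = 125$)
$K{\left(r \right)} = 125 + r$ ($K{\left(r \right)} = r + 125 = 125 + r$)
$\sqrt{K{\left(6 \right)} - 48} = \sqrt{\left(125 + 6\right) - 48} = \sqrt{131 - 48} = \sqrt{83}$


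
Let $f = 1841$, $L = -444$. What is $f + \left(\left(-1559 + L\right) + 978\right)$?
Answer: $816$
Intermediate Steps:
$f + \left(\left(-1559 + L\right) + 978\right) = 1841 + \left(\left(-1559 - 444\right) + 978\right) = 1841 + \left(-2003 + 978\right) = 1841 - 1025 = 816$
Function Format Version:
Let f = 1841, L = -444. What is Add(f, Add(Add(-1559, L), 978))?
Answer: 816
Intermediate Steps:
Add(f, Add(Add(-1559, L), 978)) = Add(1841, Add(Add(-1559, -444), 978)) = Add(1841, Add(-2003, 978)) = Add(1841, -1025) = 816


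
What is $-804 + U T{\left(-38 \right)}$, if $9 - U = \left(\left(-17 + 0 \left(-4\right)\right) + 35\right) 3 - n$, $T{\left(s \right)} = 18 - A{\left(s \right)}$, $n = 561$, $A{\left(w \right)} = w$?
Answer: $28092$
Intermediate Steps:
$T{\left(s \right)} = 18 - s$
$U = 516$ ($U = 9 - \left(\left(\left(-17 + 0 \left(-4\right)\right) + 35\right) 3 - 561\right) = 9 - \left(\left(\left(-17 + 0\right) + 35\right) 3 - 561\right) = 9 - \left(\left(-17 + 35\right) 3 - 561\right) = 9 - \left(18 \cdot 3 - 561\right) = 9 - \left(54 - 561\right) = 9 - -507 = 9 + 507 = 516$)
$-804 + U T{\left(-38 \right)} = -804 + 516 \left(18 - -38\right) = -804 + 516 \left(18 + 38\right) = -804 + 516 \cdot 56 = -804 + 28896 = 28092$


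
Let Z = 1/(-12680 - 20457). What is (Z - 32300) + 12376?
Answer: -660221589/33137 ≈ -19924.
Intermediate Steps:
Z = -1/33137 (Z = 1/(-33137) = -1/33137 ≈ -3.0178e-5)
(Z - 32300) + 12376 = (-1/33137 - 32300) + 12376 = -1070325101/33137 + 12376 = -660221589/33137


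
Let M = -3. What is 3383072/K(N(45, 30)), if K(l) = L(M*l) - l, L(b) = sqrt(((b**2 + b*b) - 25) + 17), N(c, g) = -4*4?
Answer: -6766144/543 + 4228840*sqrt(46)/543 ≈ 40360.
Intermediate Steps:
N(c, g) = -16 (N(c, g) = -4*4 = -16)
L(b) = sqrt(-8 + 2*b**2) (L(b) = sqrt(((b**2 + b**2) - 25) + 17) = sqrt((2*b**2 - 25) + 17) = sqrt((-25 + 2*b**2) + 17) = sqrt(-8 + 2*b**2))
K(l) = sqrt(-8 + 18*l**2) - l (K(l) = sqrt(-8 + 2*(-3*l)**2) - l = sqrt(-8 + 2*(9*l**2)) - l = sqrt(-8 + 18*l**2) - l)
3383072/K(N(45, 30)) = 3383072/(sqrt(-8 + 18*(-16)**2) - 1*(-16)) = 3383072/(sqrt(-8 + 18*256) + 16) = 3383072/(sqrt(-8 + 4608) + 16) = 3383072/(sqrt(4600) + 16) = 3383072/(10*sqrt(46) + 16) = 3383072/(16 + 10*sqrt(46))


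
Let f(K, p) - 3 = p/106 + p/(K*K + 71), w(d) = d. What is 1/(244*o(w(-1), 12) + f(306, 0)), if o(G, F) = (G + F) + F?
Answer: 1/5615 ≈ 0.00017809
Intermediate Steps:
o(G, F) = G + 2*F (o(G, F) = (F + G) + F = G + 2*F)
f(K, p) = 3 + p/106 + p/(71 + K²) (f(K, p) = 3 + (p/106 + p/(K*K + 71)) = 3 + (p*(1/106) + p/(K² + 71)) = 3 + (p/106 + p/(71 + K²)) = 3 + p/106 + p/(71 + K²))
1/(244*o(w(-1), 12) + f(306, 0)) = 1/(244*(-1 + 2*12) + (22578 + 177*0 + 318*306² + 0*306²)/(106*(71 + 306²))) = 1/(244*(-1 + 24) + (22578 + 0 + 318*93636 + 0*93636)/(106*(71 + 93636))) = 1/(244*23 + (1/106)*(22578 + 0 + 29776248 + 0)/93707) = 1/(5612 + (1/106)*(1/93707)*29798826) = 1/(5612 + 3) = 1/5615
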